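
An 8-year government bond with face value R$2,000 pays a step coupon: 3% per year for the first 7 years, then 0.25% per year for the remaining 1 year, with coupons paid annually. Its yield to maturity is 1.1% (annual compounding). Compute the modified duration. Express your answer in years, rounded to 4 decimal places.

7.1947 years

Periodic yield y = 0.011. First find Macaulay duration:
  t   CF        PV=CF/(1+0.011)^t    t·PV
  1        60.00        59.3472        59.3472
  2        60.00        58.7015       117.4029
  3        60.00        58.0628       174.1883
  4        60.00        57.4310       229.7241
  5        60.00        56.8062       284.0308
  6        60.00        56.1881       337.1286
  7        60.00        55.5768       389.0373
  8     2,005.00     1,836.9830    14,695.8638
  Σ                  2,239.0964    16,286.7231
P = 2,239.0964; Macaulay duration = 16,286.7231 / 2,239.0964 = 7.27379 years.
Modified duration = D_Mac / (1 + y) = 7.27379 / 1.011 = 7.19465 years.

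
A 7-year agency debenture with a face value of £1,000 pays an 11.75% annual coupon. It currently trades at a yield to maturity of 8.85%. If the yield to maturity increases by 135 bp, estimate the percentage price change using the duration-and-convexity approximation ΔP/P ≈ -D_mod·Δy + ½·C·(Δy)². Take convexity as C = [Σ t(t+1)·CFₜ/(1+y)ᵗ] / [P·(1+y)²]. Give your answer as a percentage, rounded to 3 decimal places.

-6.245%

With y = 0.0885:
  t   CF        PV=CF/(1+0.0885)^t    t·PV        t(t+1)·PV
  1       117.50       107.9467       107.9467         215.8934
  2       117.50        99.1702       198.3403         595.0209
  3       117.50        91.1072       273.3215       1,093.2861
  4       117.50        83.6997       334.7990       1,673.9949
  5       117.50        76.8946       384.4729       2,306.8372
  6       117.50        70.6427       423.8562       2,966.9932
  7     1,117.50       617.2321     4,320.6246      34,564.9971
  Σ                  1,146.6932     6,043.3612      43,417.0229
P = 1,146.6932; D_Mac = 5.27025 yrs; D_mod = 4.84176 yrs; C = 31.95626.
Duration effect: -4.84176 × (+0.0135) = -0.065364
Convexity effect: 0.5 × 31.95626 × (0.0135)² = +0.0029120
ΔP/P ≈ -0.065364 + 0.0029120 = -0.062452 = -6.2452%.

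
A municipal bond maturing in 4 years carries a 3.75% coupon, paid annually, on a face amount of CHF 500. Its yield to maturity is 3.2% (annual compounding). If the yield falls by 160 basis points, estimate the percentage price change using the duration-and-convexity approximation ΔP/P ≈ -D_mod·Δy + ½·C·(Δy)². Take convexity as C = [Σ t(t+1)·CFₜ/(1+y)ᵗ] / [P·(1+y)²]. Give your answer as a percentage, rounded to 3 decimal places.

+6.101%

With y = 0.032:
  t   CF        PV=CF/(1+0.032)^t    t·PV        t(t+1)·PV
  1        18.75        18.1686        18.1686          36.3372
  2        18.75        17.6052        35.2105         105.6314
  3        18.75        17.0593        51.1780         204.7121
  4       518.75       457.3401     1,829.3606       9,146.8028
  Σ                    510.1733     1,933.9177       9,493.4835
P = 510.1733; D_Mac = 3.79071 yrs; D_mod = 3.67317 yrs; C = 17.47223.
Duration effect: -3.67317 × (-0.016) = +0.058771
Convexity effect: 0.5 × 17.47223 × (-0.016)² = +0.0022364
ΔP/P ≈ +0.058771 + 0.0022364 = +0.061007 = +6.1007%.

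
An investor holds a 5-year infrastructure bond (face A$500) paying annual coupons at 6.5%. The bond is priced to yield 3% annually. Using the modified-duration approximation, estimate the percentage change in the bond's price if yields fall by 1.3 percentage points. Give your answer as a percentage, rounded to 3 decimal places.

+5.644%

Periodic yield y = 0.03. Modified duration first:
  t   CF        PV=CF/(1+0.03)^t    t·PV
  1        32.50        31.5534        31.5534
  2        32.50        30.6344        61.2687
  3        32.50        29.7421        89.2263
  4        32.50        28.8758       115.5033
  5       532.50       459.3392     2,296.6959
  Σ                    580.1449     2,594.2476
P = 580.1449; D_Mac = 4.47172 yrs; D_mod = 4.47172/(1+0.03) = 4.34148 yrs.
ΔP/P ≈ -D_mod · Δy = -4.34148 × (-0.013) = +0.056439 = +5.6439%.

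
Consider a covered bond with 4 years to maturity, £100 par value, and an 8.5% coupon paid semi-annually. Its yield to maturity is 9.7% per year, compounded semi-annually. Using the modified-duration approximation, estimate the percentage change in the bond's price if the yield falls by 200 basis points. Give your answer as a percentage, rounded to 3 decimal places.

+6.602%

Periodic yield y = 0.0485. Modified duration first:
  t   CF        PV=CF/(1+0.0485)^t    t·PV
  1         4.25         4.0534         4.0534
  2         4.25         3.8659         7.7318
  3         4.25         3.6871        11.0613
  4         4.25         3.5165        14.0661
  5         4.25         3.3539        16.7694
  6         4.25         3.1987        19.1924
  7         4.25         3.0508        21.3554
  8       104.25        71.3721       570.9769
  Σ                     96.0984       665.2068
P = 96.0984; D_Mac = 6.92214 half-year periods = 3.46107 yrs; D_mod = 3.46107/(1+0.0485) = 3.30097 yrs.
ΔP/P ≈ -D_mod · Δy = -3.30097 × (-0.02) = +0.066019 = +6.6019%.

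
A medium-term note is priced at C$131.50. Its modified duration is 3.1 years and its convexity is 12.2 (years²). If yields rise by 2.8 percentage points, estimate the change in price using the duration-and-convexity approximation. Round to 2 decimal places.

Duration effect: -D_mod·Δy = -3.1 × (+0.028) = -0.086800
Convexity effect: ½·C·(Δy)² = 0.5 × 12.2 × (0.028)² = +0.0047824
ΔP/P ≈ -0.086800 + 0.0047824 = -0.0820176
ΔP ≈ 131.50 × (-0.0820176) = -10.7853144.

-C$10.79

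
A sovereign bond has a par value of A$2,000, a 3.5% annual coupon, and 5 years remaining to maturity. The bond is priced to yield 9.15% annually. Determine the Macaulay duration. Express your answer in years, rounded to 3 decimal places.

4.622 years

Periodic yield y = 0.0915. Discount each cash flow and weight by its year:
  t   CF        PV=CF/(1+0.0915)^t    t·PV
  1        70.00        64.1319        64.1319
  2        70.00        58.7558       117.5116
  3        70.00        53.8303       161.4909
  4        70.00        49.3177       197.2709
  5     2,070.00     1,336.1390     6,680.6951
  Σ                  1,562.1748     7,221.1004
Price P = Σ PV = 1,562.1748.
Macaulay duration = Σ(t·PV) / P = 7,221.1004 / 1,562.1748 = 4.62247 years.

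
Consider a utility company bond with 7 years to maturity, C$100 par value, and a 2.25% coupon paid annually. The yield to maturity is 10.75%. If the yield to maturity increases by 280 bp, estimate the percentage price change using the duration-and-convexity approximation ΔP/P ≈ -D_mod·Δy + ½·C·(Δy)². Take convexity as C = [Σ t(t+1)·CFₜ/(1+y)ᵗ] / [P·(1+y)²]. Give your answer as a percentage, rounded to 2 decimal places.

With y = 0.1075:
  t   CF        PV=CF/(1+0.1075)^t    t·PV        t(t+1)·PV
  1         2.25         2.0316         2.0316           4.0632
  2         2.25         1.8344         3.6688          11.0064
  3         2.25         1.6563         4.9690          19.8762
  4         2.25         1.4956         5.9823          29.9115
  5         2.25         1.3504         6.7520          40.5121
  6         2.25         1.2193         7.3160          51.2117
  7       102.25        50.0331       350.2315       2,801.8521
  Σ                     59.6207       380.9512       2,958.4332
P = 59.6207; D_Mac = 6.38958 yrs; D_mod = 5.76937 yrs; C = 40.45545.
Duration effect: -5.76937 × (+0.028) = -0.161542
Convexity effect: 0.5 × 40.45545 × (0.028)² = +0.0158585
ΔP/P ≈ -0.161542 + 0.0158585 = -0.145684 = -14.5684%.

-14.57%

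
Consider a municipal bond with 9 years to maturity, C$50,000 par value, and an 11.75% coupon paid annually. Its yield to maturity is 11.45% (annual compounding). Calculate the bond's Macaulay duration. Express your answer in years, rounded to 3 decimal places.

Periodic yield y = 0.1145. Discount each cash flow and weight by its year:
  t   CF        PV=CF/(1+0.1145)^t    t·PV
  1     5,875.00     5,271.4222     5,271.4222
  2     5,875.00     4,729.8539     9,459.7078
  3     5,875.00     4,243.9245    12,731.7736
  4     5,875.00     3,807.9179    15,231.6717
  5     5,875.00     3,416.7052    17,083.5259
  6     5,875.00     3,065.6843    18,394.1060
  7     5,875.00     2,750.7262    19,255.0833
  8     5,875.00     2,468.1258    19,745.0062
  9    55,875.00    21,061.8677   189,556.8095
  Σ                 50,816.2277   306,729.1062
Price P = Σ PV = 50,816.2277.
Macaulay duration = Σ(t·PV) / P = 306,729.1062 / 50,816.2277 = 6.03605 years.

6.036 years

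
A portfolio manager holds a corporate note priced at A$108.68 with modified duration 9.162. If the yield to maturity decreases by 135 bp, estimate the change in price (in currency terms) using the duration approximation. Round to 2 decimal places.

+A$13.44

Duration approximation: ΔP/P ≈ -D_mod · Δy = -9.162 × (-0.0135) = +0.123687.
ΔP ≈ 108.68 × (+0.123687) = +13.44230316.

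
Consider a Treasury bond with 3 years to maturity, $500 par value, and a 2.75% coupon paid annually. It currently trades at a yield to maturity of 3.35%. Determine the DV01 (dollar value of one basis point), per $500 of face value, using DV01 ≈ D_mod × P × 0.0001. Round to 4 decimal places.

$0.1389

Periodic yield y = 0.0335.
  t   CF        PV=CF/(1+0.0335)^t    t·PV
  1        13.75        13.3043        13.3043
  2        13.75        12.8731        25.7461
  3       513.75       465.3936     1,396.1808
  Σ                    491.5709     1,435.2312
P = 491.5709; D_Mac = 2.91968 yrs; D_mod = 2.82504 yrs.
DV01 ≈ 2.82504 × 491.5709 × 0.0001 = 0.138871.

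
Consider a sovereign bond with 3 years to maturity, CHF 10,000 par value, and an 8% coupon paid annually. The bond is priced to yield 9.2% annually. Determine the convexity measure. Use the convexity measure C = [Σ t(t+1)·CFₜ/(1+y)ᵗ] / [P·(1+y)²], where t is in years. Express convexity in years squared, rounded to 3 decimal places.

With y = 0.092:
  t   CF        PV=CF/(1+0.092)^t    t·PV        t(t+1)·PV
  1       800.00       732.6007       732.6007       1,465.2015
  2       800.00       670.8798     1,341.7596       4,025.2788
  3    10,800.00     8,293.8436    24,881.5307      99,526.1230
  Σ                  9,697.3241    26,955.8911     105,016.6032
P = 9,697.3241.
Convexity = Σ t(t+1)·PV / [P·(1+y)²] = 105,016.6032 / (9,697.3241 × 1.192464) = 9.08157.

9.082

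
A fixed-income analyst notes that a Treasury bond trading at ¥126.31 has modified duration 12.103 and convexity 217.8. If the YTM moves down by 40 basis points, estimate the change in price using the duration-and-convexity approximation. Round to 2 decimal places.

+¥6.34

Duration effect: -D_mod·Δy = -12.103 × (-0.004) = +0.048412
Convexity effect: ½·C·(Δy)² = 0.5 × 217.8 × (-0.004)² = +0.0017424
ΔP/P ≈ +0.048412 + 0.0017424 = +0.0501544
ΔP ≈ 126.31 × (+0.0501544) = +6.335002264.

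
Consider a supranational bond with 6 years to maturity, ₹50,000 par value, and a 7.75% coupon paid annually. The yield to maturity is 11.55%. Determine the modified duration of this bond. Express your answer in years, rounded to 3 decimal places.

Periodic yield y = 0.1155. First find Macaulay duration:
  t   CF        PV=CF/(1+0.1155)^t    t·PV
  1     3,875.00     3,473.7786     3,473.7786
  2     3,875.00     3,114.1000     6,228.2000
  3     3,875.00     2,791.6630     8,374.9889
  4     3,875.00     2,502.6113    10,010.4454
  5     3,875.00     2,243.4884    11,217.4421
  6    53,875.00    27,962.1033   167,772.6197
  Σ                 42,087.7446   207,077.4746
P = 42,087.7446; Macaulay duration = 207,077.4746 / 42,087.7446 = 4.92014 years.
Modified duration = D_Mac / (1 + y) = 4.92014 / 1.1155 = 4.41070 years.

4.411 years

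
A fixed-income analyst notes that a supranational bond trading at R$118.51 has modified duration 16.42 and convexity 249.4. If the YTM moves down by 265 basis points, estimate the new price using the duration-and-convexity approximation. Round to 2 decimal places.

Duration effect: -D_mod·Δy = -16.42 × (-0.0265) = +0.435130
Convexity effect: ½·C·(Δy)² = 0.5 × 249.4 × (-0.0265)² = +0.087570575
ΔP/P ≈ +0.435130 + 0.087570575 = +0.522700575
New price ≈ 118.51 × (1 + 0.522700575) = 180.45524514325.

R$180.46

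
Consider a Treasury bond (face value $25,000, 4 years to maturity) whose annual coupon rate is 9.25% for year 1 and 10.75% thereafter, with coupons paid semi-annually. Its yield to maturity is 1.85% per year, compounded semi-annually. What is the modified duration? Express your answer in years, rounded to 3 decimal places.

Periodic yield y = 0.00925. First find Macaulay duration:
  t   CF        PV=CF/(1+0.00925)^t    t·PV
  1     1,156.25     1,145.6527     1,145.6527
  2     1,156.25     1,135.1526     2,270.3051
  3     1,343.75     1,307.1403     3,921.4209
  4     1,343.75     1,295.1601     5,180.6403
  5     1,343.75     1,283.2896     6,416.4482
  6     1,343.75     1,271.5280     7,629.1680
  7     1,343.75     1,259.8742     8,819.1192
  8    26,343.75    24,473.0181   195,784.1449
  Σ                 33,170.8155   231,166.8992
P = 33,170.8155; Macaulay duration = 231,166.8992 / 33,170.8155 = 6.96898 half-year periods = 3.48449 years.
Modified duration = D_Mac / (1 + y) = 3.48449 / 1.00925 = 3.45256 years.

3.453 years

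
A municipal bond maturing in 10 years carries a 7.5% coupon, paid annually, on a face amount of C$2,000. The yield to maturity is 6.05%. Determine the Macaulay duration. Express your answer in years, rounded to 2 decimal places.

7.52 years

Periodic yield y = 0.0605. Discount each cash flow and weight by its year:
  t   CF        PV=CF/(1+0.0605)^t    t·PV
  1       150.00       141.4427       141.4427
  2       150.00       133.3736       266.7472
  3       150.00       125.7648       377.2945
  4       150.00       118.5901       474.3605
  5       150.00       111.8247       559.1237
  6       150.00       105.4453       632.6718
  7       150.00        99.4298       696.0086
  8       150.00        93.7575       750.0598
  9       150.00        88.4087       795.6787
  10    2,150.00     1,194.9005    11,949.0047
  Σ                  2,212.9378    16,642.3922
Price P = Σ PV = 2,212.9378.
Macaulay duration = Σ(t·PV) / P = 16,642.3922 / 2,212.9378 = 7.52050 years.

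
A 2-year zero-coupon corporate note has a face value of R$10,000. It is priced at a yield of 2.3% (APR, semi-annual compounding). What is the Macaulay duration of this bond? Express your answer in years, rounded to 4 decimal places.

2.0000 years

A zero-coupon bond has a single cash flow at maturity, so its Macaulay duration equals its maturity: 2 years.
(Equivalently: 4 semi-annual periods ÷ 2 = 2 years.)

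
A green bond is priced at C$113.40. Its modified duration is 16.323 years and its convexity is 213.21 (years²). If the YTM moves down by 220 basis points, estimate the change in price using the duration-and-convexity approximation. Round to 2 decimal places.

+C$46.57

Duration effect: -D_mod·Δy = -16.323 × (-0.022) = +0.359106
Convexity effect: ½·C·(Δy)² = 0.5 × 213.21 × (-0.022)² = +0.05159682
ΔP/P ≈ +0.359106 + 0.05159682 = +0.41070282
ΔP ≈ 113.40 × (+0.41070282) = +46.573699788.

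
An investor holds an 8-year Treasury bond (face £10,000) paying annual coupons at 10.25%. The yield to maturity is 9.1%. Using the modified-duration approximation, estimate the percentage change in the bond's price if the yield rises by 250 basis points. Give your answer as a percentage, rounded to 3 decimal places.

Periodic yield y = 0.091. Modified duration first:
  t   CF        PV=CF/(1+0.091)^t    t·PV
  1     1,025.00       939.5050       939.5050
  2     1,025.00       861.1412     1,722.2824
  3     1,025.00       789.3137     2,367.9410
  4     1,025.00       723.4772     2,893.9089
  5     1,025.00       663.1322     3,315.6610
  6     1,025.00       607.8205     3,646.9232
  7     1,025.00       557.1224     3,899.8567
  8    11,025.00     5,492.6331    43,941.0652
  Σ                 10,634.1454    62,727.1433
P = 10,634.1454; D_Mac = 5.89865 yrs; D_mod = 5.89865/(1+0.091) = 5.40665 yrs.
ΔP/P ≈ -D_mod · Δy = -5.40665 × (+0.025) = -0.135166 = -13.5166%.

-13.517%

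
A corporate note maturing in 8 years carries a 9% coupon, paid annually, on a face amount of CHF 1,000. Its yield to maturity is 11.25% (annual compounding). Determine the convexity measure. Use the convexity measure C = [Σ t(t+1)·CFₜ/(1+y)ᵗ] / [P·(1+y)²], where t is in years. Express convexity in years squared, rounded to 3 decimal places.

38.309

With y = 0.1125:
  t   CF        PV=CF/(1+0.1125)^t    t·PV        t(t+1)·PV
  1        90.00        80.8989        80.8989         161.7978
  2        90.00        72.7181       145.4362         436.3085
  3        90.00        65.3646       196.0937         784.3749
  4        90.00        58.7547       235.0187       1,175.0935
  5        90.00        52.8132       264.0660       1,584.3957
  6        90.00        47.4725       284.8352       1,993.8463
  7        90.00        42.6719       298.7036       2,389.6286
  8     1,090.00       464.5434     3,716.3476      33,447.1284
  Σ                    885.2373     5,221.3998      41,972.5737
P = 885.2373.
Convexity = Σ t(t+1)·PV / [P·(1+y)²] = 41,972.5737 / (885.2373 × 1.237656) = 38.30944.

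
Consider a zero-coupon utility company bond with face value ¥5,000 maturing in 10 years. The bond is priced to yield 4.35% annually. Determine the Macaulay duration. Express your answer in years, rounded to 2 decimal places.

10.00 years

A zero-coupon bond has a single cash flow at maturity, so its Macaulay duration equals its maturity: 10 years.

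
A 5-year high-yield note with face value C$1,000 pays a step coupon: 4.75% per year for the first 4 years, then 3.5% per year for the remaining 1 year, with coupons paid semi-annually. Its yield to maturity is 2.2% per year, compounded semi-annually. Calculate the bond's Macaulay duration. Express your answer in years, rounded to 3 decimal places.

4.539 years

Periodic yield y = 0.011. Discount each cash flow and weight by its period:
  t   CF        PV=CF/(1+0.011)^t    t·PV
  1        23.75        23.4916        23.4916
  2        23.75        23.2360        46.4720
  3        23.75        22.9832        68.9495
  4        23.75        22.7331        90.9325
  5        23.75        22.4858       112.4289
  6        23.75        22.2411       133.4467
  7        23.75        21.9991       153.9939
  8        23.75        21.7598       174.0782
  9        17.50        15.8591       142.7316
  10    1,017.50       912.0589     9,120.5885
  Σ                  1,108.8476    10,067.1134
Price P = Σ PV = 1,108.8476.
Macaulay duration = Σ(t·PV) / P = 10,067.1134 / 1,108.8476 = 9.07890 half-year periods.
In years: 9.07890 / 2 = 4.53945 years.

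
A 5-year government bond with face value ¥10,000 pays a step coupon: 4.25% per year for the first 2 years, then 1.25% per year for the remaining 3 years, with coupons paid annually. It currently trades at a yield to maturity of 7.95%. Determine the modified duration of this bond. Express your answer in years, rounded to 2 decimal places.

4.28 years

Periodic yield y = 0.0795. First find Macaulay duration:
  t   CF        PV=CF/(1+0.0795)^t    t·PV
  1       425.00       393.7008       393.7008
  2       425.00       364.7066       729.4132
  3       125.00        99.3670       298.1009
  4       125.00        92.0491       368.1963
  5    10,125.00     6,906.8782    34,534.3911
  Σ                  7,856.7017    36,323.8023
P = 7,856.7017; Macaulay duration = 36,323.8023 / 7,856.7017 = 4.62329 years.
Modified duration = D_Mac / (1 + y) = 4.62329 / 1.0795 = 4.28281 years.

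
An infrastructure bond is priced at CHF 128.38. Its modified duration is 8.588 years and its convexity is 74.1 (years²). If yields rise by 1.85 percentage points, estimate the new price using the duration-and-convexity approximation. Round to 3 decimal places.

Duration effect: -D_mod·Δy = -8.588 × (+0.0185) = -0.158878
Convexity effect: ½·C·(Δy)² = 0.5 × 74.1 × (0.0185)² = +0.0126803625
ΔP/P ≈ -0.158878 + 0.0126803625 = -0.1461976375
New price ≈ 128.38 × (1 - 0.1461976375) = 109.61114729775.

CHF 109.611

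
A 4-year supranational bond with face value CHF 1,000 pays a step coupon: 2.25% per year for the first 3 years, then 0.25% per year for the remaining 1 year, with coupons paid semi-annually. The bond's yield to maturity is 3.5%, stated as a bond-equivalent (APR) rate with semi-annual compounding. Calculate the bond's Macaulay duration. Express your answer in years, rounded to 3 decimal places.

Periodic yield y = 0.0175. Discount each cash flow and weight by its period:
  t   CF        PV=CF/(1+0.0175)^t    t·PV
  1        11.25        11.0565        11.0565
  2        11.25        10.8663        21.7327
  3        11.25        10.6795        32.0384
  4        11.25        10.4958        41.9831
  5        11.25        10.3153        51.5763
  6        11.25        10.1379        60.8271
  7         1.25         1.1071         7.7494
  8     1,001.25       871.4996     6,971.9967
  Σ                    936.1579     7,198.9603
Price P = Σ PV = 936.1579.
Macaulay duration = Σ(t·PV) / P = 7,198.9603 / 936.1579 = 7.68990 half-year periods.
In years: 7.68990 / 2 = 3.84495 years.

3.845 years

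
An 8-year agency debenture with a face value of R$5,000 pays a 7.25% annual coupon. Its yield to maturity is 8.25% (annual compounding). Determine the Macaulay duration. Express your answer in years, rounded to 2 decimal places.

Periodic yield y = 0.0825. Discount each cash flow and weight by its year:
  t   CF        PV=CF/(1+0.0825)^t    t·PV
  1       362.50       334.8730       334.8730
  2       362.50       309.3515       618.7030
  3       362.50       285.7750       857.3251
  4       362.50       263.9954     1,055.9817
  5       362.50       243.8757     1,219.3784
  6       362.50       225.2893     1,351.7358
  7       362.50       208.1195     1,456.8362
  8     5,362.50     2,844.0948    22,752.7582
  Σ                  4,715.3741    29,647.5914
Price P = Σ PV = 4,715.3741.
Macaulay duration = Σ(t·PV) / P = 29,647.5914 / 4,715.3741 = 6.28743 years.

6.29 years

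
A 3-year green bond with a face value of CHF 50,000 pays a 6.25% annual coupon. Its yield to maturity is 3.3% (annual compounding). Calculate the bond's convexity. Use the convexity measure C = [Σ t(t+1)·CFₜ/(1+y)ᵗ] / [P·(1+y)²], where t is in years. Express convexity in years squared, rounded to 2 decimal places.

10.42

With y = 0.033:
  t   CF        PV=CF/(1+0.033)^t    t·PV        t(t+1)·PV
  1     3,125.00     3,025.1694     3,025.1694       6,050.3388
  2     3,125.00     2,928.5280     5,857.0560      17,571.1679
  3    53,125.00    48,194.5554   144,583.6663     578,334.6652
  Σ                 54,148.2528   153,465.8917     601,956.1719
P = 54,148.2528.
Convexity = Σ t(t+1)·PV / [P·(1+y)²] = 601,956.1719 / (54,148.2528 × 1.067089) = 10.41789.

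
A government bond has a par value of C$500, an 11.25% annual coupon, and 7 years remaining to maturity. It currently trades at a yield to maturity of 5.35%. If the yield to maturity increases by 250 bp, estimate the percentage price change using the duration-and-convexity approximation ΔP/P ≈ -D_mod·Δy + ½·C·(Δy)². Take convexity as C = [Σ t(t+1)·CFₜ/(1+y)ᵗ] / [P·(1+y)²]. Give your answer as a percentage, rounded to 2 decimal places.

-11.83%

With y = 0.0535:
  t   CF        PV=CF/(1+0.0535)^t    t·PV        t(t+1)·PV
  1        56.25        53.3935        53.3935         106.7869
  2        56.25        50.6820       101.3639         304.0918
  3        56.25        48.1082       144.3245         577.2981
  4        56.25        45.6651       182.6604         913.3019
  5        56.25        43.3461       216.7304       1,300.3824
  6        56.25        41.1448       246.8690       1,728.0829
  7       556.25       386.2142     2,703.4994      21,627.9955
  Σ                    668.5538     3,648.8411      26,557.9396
P = 668.5538; D_Mac = 5.45781 yrs; D_mod = 5.18065 yrs; C = 35.79224.
Duration effect: -5.18065 × (+0.025) = -0.129516
Convexity effect: 0.5 × 35.79224 × (0.025)² = +0.0111851
ΔP/P ≈ -0.129516 + 0.0111851 = -0.118331 = -11.8331%.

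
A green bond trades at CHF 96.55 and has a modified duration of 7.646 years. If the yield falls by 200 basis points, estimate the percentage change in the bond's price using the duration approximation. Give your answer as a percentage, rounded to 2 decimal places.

Duration approximation: ΔP/P ≈ -D_mod · Δy = -7.646 × (-0.02) = +0.152920.
As a percentage: +15.2920%.

+15.29%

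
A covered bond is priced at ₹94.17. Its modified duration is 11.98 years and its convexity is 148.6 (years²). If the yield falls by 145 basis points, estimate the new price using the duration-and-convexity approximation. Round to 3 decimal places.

₹111.999

Duration effect: -D_mod·Δy = -11.98 × (-0.0145) = +0.173710
Convexity effect: ½·C·(Δy)² = 0.5 × 148.6 × (-0.0145)² = +0.015621575
ΔP/P ≈ +0.173710 + 0.015621575 = +0.189331575
New price ≈ 94.17 × (1 + 0.189331575) = 111.99935441775.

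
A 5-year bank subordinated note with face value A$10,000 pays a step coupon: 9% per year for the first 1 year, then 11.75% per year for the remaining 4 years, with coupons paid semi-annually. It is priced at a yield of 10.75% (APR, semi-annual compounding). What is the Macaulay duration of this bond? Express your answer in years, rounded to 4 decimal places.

Periodic yield y = 0.05375. Discount each cash flow and weight by its period:
  t   CF        PV=CF/(1+0.05375)^t    t·PV
  1       450.00       427.0463       427.0463
  2       450.00       405.2634       810.5267
  3       587.50       502.1056     1,506.3169
  4       587.50       476.4941     1,905.9764
  5       587.50       452.1889     2,260.9447
  6       587.50       429.1235     2,574.7413
  7       587.50       407.2347     2,850.6428
  8       587.50       386.4623     3,091.6987
  9       587.50       366.7495     3,300.7459
  10   10,587.50     6,272.1660    62,721.6604
  Σ                 10,124.8344    81,450.3000
Price P = Σ PV = 10,124.8344.
Macaulay duration = Σ(t·PV) / P = 81,450.3000 / 10,124.8344 = 8.04461 half-year periods.
In years: 8.04461 / 2 = 4.02230 years.

4.0223 years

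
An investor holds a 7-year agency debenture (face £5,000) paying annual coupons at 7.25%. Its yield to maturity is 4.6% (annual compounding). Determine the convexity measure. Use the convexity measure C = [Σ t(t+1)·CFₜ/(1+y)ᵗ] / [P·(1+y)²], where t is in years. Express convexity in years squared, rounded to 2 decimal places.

With y = 0.046:
  t   CF        PV=CF/(1+0.046)^t    t·PV        t(t+1)·PV
  1       362.50       346.5583       346.5583         693.1166
  2       362.50       331.3177       662.6354       1,987.9062
  3       362.50       316.7473       950.2420       3,800.9679
  4       362.50       302.8177     1,211.2708       6,056.3542
  5       362.50       289.5007     1,447.5034       8,685.0204
  6       362.50       276.7693     1,660.6158      11,624.3103
  7     5,362.50     3,914.2225    27,399.5578     219,196.4622
  Σ                  5,777.9336    33,678.3835     252,044.1379
P = 5,777.9336.
Convexity = Σ t(t+1)·PV / [P·(1+y)²] = 252,044.1379 / (5,777.9336 × 1.094116) = 39.86949.

39.87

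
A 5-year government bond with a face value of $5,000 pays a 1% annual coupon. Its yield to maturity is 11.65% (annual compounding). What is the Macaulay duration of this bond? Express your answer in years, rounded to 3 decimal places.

Periodic yield y = 0.1165. Discount each cash flow and weight by its year:
  t   CF        PV=CF/(1+0.1165)^t    t·PV
  1        50.00        44.7828        44.7828
  2        50.00        40.1100        80.2200
  3        50.00        35.9248       107.7743
  4        50.00        32.1762       128.7049
  5     5,050.00     2,910.7020    14,553.5099
  Σ                  3,063.6958    14,914.9918
Price P = Σ PV = 3,063.6958.
Macaulay duration = Σ(t·PV) / P = 14,914.9918 / 3,063.6958 = 4.86830 years.

4.868 years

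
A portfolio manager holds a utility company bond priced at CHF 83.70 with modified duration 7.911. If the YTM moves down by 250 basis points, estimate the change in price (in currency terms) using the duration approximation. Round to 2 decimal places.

+CHF 16.55

Duration approximation: ΔP/P ≈ -D_mod · Δy = -7.911 × (-0.025) = +0.197775.
ΔP ≈ 83.70 × (+0.197775) = +16.5537675.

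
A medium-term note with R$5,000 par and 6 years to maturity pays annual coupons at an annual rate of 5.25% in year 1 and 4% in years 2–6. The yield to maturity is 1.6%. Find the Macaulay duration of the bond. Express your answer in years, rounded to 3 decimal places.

Periodic yield y = 0.016. Discount each cash flow and weight by its year:
  t   CF        PV=CF/(1+0.016)^t    t·PV
  1       262.50       258.3661       258.3661
  2       200.00       193.7504       387.5008
  3       200.00       190.6992       572.0976
  4       200.00       187.6961       750.7843
  5       200.00       184.7402       923.7011
  6     5,200.00     4,727.6040    28,365.6243
  Σ                  5,742.8561    31,258.0742
Price P = Σ PV = 5,742.8561.
Macaulay duration = Σ(t·PV) / P = 31,258.0742 / 5,742.8561 = 5.44295 years.

5.443 years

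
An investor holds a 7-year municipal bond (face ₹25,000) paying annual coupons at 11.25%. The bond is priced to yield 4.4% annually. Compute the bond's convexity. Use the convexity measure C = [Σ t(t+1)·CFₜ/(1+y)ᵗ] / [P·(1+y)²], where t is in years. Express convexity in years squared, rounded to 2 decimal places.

36.81

With y = 0.044:
  t   CF        PV=CF/(1+0.044)^t    t·PV        t(t+1)·PV
  1     2,812.50     2,693.9655     2,693.9655       5,387.9310
  2     2,812.50     2,580.4267     5,160.8535      15,482.5604
  3     2,812.50     2,471.6731     7,415.0194      29,660.0775
  4     2,812.50     2,367.5030     9,470.0120      47,350.0598
  5     2,812.50     2,267.7232    11,338.6159      68,031.6952
  6     2,812.50     2,172.1486    13,032.8918      91,230.2426
  7    27,812.50    20,574.8434   144,023.9036   1,152,191.2285
  Σ                 35,128.2835   193,135.2616   1,409,333.7950
P = 35,128.2835.
Convexity = Σ t(t+1)·PV / [P·(1+y)²] = 1,409,333.7950 / (35,128.2835 × 1.089936) = 36.80916.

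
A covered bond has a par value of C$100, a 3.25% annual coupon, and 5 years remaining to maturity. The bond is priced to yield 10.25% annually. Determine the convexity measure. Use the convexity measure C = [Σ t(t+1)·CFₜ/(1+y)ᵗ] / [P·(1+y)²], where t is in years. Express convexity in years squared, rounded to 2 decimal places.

22.31

With y = 0.1025:
  t   CF        PV=CF/(1+0.1025)^t    t·PV        t(t+1)·PV
  1         3.25         2.9478         2.9478           5.8957
  2         3.25         2.6738         5.3476          16.0427
  3         3.25         2.4252         7.2756          29.1024
  4         3.25         2.1997         8.7989          43.9946
  5       103.25        63.3865       316.9327       1,901.5963
  Σ                     73.6331       341.3026       1,996.6317
P = 73.6331.
Convexity = Σ t(t+1)·PV / [P·(1+y)²] = 1,996.6317 / (73.6331 × 1.215506) = 22.30836.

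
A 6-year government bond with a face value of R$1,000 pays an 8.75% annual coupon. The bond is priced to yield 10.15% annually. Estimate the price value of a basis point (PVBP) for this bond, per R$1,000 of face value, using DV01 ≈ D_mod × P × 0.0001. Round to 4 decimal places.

Periodic yield y = 0.1015.
  t   CF        PV=CF/(1+0.1015)^t    t·PV
  1        87.50        79.4371        79.4371
  2        87.50        72.1172       144.2345
  3        87.50        65.4718       196.4155
  4        87.50        59.4388       237.7552
  5        87.50        53.9617       269.8085
  6     1,087.50       608.8667     3,653.2005
  Σ                    939.2934     4,580.8513
P = 939.2934; D_Mac = 4.87691 yrs; D_mod = 4.42752 yrs.
DV01 ≈ 4.42752 × 939.2934 × 0.0001 = 0.415874.

R$0.4159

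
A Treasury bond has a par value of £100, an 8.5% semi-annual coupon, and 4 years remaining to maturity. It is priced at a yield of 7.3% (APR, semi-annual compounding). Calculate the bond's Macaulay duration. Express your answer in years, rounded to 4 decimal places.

3.4857 years

Periodic yield y = 0.0365. Discount each cash flow and weight by its period:
  t   CF        PV=CF/(1+0.0365)^t    t·PV
  1         4.25         4.1003         4.1003
  2         4.25         3.9559         7.9119
  3         4.25         3.8166        11.4499
  4         4.25         3.6822        14.7289
  5         4.25         3.5526        17.7628
  6         4.25         3.4275        20.5648
  7         4.25         3.3068        23.1474
  8       104.25        78.2567       626.0537
  Σ                    104.0987       725.7198
Price P = Σ PV = 104.0987.
Macaulay duration = Σ(t·PV) / P = 725.7198 / 104.0987 = 6.97146 half-year periods.
In years: 6.97146 / 2 = 3.48573 years.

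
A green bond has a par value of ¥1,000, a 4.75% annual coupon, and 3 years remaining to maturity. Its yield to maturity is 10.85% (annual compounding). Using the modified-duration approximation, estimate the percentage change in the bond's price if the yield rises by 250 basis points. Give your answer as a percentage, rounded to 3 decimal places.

Periodic yield y = 0.1085. Modified duration first:
  t   CF        PV=CF/(1+0.1085)^t    t·PV
  1        47.50        42.8507        42.8507
  2        47.50        38.6565        77.3129
  3     1,047.50       769.0365     2,307.1094
  Σ                    850.5436     2,427.2731
P = 850.5436; D_Mac = 2.85379 yrs; D_mod = 2.85379/(1+0.1085) = 2.57446 yrs.
ΔP/P ≈ -D_mod · Δy = -2.57446 × (+0.025) = -0.064362 = -6.4362%.

-6.436%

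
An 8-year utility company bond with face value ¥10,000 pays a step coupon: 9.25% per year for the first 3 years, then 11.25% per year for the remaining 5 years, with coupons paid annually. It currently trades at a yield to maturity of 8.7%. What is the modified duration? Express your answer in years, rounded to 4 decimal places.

5.5318 years

Periodic yield y = 0.087. First find Macaulay duration:
  t   CF        PV=CF/(1+0.087)^t    t·PV
  1       925.00       850.9660       850.9660
  2       925.00       782.8574     1,565.7147
  3       925.00       720.2000     2,160.5999
  4     1,125.00       805.8131     3,223.2526
  5     1,125.00       741.3184     3,706.5922
  6     1,125.00       681.9857     4,091.9141
  7     1,125.00       627.4017     4,391.8121
  8    11,125.00     5,707.7332    45,661.8659
  Σ                 10,918.2755    65,652.7175
P = 10,918.2755; Macaulay duration = 65,652.7175 / 10,918.2755 = 6.01310 years.
Modified duration = D_Mac / (1 + y) = 6.01310 / 1.087 = 5.53183 years.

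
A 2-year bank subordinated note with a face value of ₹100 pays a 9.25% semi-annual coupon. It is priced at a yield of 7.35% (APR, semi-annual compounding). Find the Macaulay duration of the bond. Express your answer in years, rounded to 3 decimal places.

1.874 years

Periodic yield y = 0.03675. Discount each cash flow and weight by its period:
  t   CF        PV=CF/(1+0.03675)^t    t·PV
  1        4.625         4.4611         4.4611
  2        4.625         4.3029         8.6058
  3        4.625         4.1504        12.4512
  4      104.625        90.5606       362.2424
  Σ                    103.4750       387.7605
Price P = Σ PV = 103.4750.
Macaulay duration = Σ(t·PV) / P = 387.7605 / 103.4750 = 3.74738 half-year periods.
In years: 3.74738 / 2 = 1.87369 years.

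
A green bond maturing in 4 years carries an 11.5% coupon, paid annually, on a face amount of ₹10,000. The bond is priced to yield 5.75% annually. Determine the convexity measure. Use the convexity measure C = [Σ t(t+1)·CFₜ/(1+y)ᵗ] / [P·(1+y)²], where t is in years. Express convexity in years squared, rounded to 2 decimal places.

14.77

With y = 0.0575:
  t   CF        PV=CF/(1+0.0575)^t    t·PV        t(t+1)·PV
  1     1,150.00     1,087.4704     1,087.4704       2,174.9409
  2     1,150.00     1,028.3409     2,056.6817       6,170.0451
  3     1,150.00       972.4263     2,917.2790      11,669.1160
  4    11,150.00     8,915.6572    35,662.6289     178,313.1446
  Σ                 12,003.8949    41,724.0601     198,327.2466
P = 12,003.8949.
Convexity = Σ t(t+1)·PV / [P·(1+y)²] = 198,327.2466 / (12,003.8949 × 1.118306) = 14.77405.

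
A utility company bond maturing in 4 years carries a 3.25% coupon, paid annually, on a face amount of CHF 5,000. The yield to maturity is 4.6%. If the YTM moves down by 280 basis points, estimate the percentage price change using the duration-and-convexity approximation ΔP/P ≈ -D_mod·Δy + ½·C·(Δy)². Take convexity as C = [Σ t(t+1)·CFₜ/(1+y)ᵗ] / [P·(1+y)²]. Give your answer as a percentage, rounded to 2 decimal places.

+10.87%

With y = 0.046:
  t   CF        PV=CF/(1+0.046)^t    t·PV        t(t+1)·PV
  1       162.50       155.3537       155.3537         310.7075
  2       162.50       148.5217       297.0435         891.1304
  3       162.50       141.9902       425.9705       1,703.8822
  4     5,162.50     4,312.5419    17,250.1676      86,250.8378
  Σ                  4,758.4075    18,128.5353      89,156.5578
P = 4,758.4075; D_Mac = 3.80979 yrs; D_mod = 3.64225 yrs; C = 17.12491.
Duration effect: -3.64225 × (-0.028) = +0.101983
Convexity effect: 0.5 × 17.12491 × (-0.028)² = +0.0067130
ΔP/P ≈ +0.101983 + 0.0067130 = +0.108696 = +10.8696%.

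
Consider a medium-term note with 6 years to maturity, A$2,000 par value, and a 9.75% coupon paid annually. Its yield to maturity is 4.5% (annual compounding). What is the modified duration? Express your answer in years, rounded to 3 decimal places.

Periodic yield y = 0.045. First find Macaulay duration:
  t   CF        PV=CF/(1+0.045)^t    t·PV
  1       195.00       186.6029       186.6029
  2       195.00       178.5673       357.1347
  3       195.00       170.8778       512.6335
  4       195.00       163.5195       654.0778
  5       195.00       156.4780       782.3898
  6     2,195.00     1,685.5311    10,113.1869
  Σ                  2,541.5766    12,606.0256
P = 2,541.5766; Macaulay duration = 12,606.0256 / 2,541.5766 = 4.95992 years.
Modified duration = D_Mac / (1 + y) = 4.95992 / 1.045 = 4.74634 years.

4.746 years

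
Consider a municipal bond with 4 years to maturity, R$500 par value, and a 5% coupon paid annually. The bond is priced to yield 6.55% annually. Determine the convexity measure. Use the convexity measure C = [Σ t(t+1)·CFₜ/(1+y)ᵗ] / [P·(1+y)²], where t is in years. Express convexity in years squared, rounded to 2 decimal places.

15.95

With y = 0.0655:
  t   CF        PV=CF/(1+0.0655)^t    t·PV        t(t+1)·PV
  1        25.00        23.4632        23.4632          46.9263
  2        25.00        22.0208        44.0416         132.1248
  3        25.00        20.6671        62.0013         248.0053
  4       525.00       407.3291     1,629.3166       8,146.5829
  Σ                    473.4802     1,758.8227       8,573.6393
P = 473.4802.
Convexity = Σ t(t+1)·PV / [P·(1+y)²] = 8,573.6393 / (473.4802 × 1.135290) = 15.94984.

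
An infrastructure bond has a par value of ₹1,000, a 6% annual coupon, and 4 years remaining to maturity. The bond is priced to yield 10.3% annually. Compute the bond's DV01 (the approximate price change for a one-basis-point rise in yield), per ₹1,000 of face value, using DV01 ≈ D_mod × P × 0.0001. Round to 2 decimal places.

₹0.29

Periodic yield y = 0.103.
  t   CF        PV=CF/(1+0.103)^t    t·PV
  1        60.00        54.3971        54.3971
  2        60.00        49.3174        98.6348
  3        60.00        44.7121       134.1362
  4     1,060.00       716.1497     2,864.5988
  Σ                    864.5763     3,151.7669
P = 864.5763; D_Mac = 3.64545 yrs; D_mod = 3.30503 yrs.
DV01 ≈ 3.30503 × 864.5763 × 0.0001 = 0.285745.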